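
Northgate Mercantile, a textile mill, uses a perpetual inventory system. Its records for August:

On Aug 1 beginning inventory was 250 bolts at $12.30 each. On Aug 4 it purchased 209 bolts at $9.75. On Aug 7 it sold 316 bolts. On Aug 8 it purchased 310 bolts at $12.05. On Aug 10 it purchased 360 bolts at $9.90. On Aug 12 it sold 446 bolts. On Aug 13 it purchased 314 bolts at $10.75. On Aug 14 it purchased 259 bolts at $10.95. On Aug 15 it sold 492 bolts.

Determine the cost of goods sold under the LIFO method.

COGS = $13,294.95

Aug 7, 316 sold [LIFO — newest first]: 209 @ $9.75 + 107 @ $12.30 = $3,353.85
Aug 12, 446 sold [LIFO — newest first]: 360 @ $9.90 + 86 @ $12.05 = $4,600.30
Aug 15, 492 sold [LIFO — newest first]: 259 @ $10.95 + 233 @ $10.75 = $5,340.80
Total COGS = $3,353.85 + $4,600.30 + $5,340.80 = $13,294.95
Ending inventory: 143 @ $12.30 + 224 @ $12.05 + 81 @ $10.75 = $5,328.85
Check: goods available $18,623.80 = COGS $13,294.95 + ending $5,328.85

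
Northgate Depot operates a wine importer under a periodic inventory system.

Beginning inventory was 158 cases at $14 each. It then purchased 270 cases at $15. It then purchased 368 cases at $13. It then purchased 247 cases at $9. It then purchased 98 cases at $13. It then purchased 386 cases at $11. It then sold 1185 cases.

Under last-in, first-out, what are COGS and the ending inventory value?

Sale 1 (1185) [LIFO — newest first]: 386 @ $11 + 98 @ $13 + 247 @ $9 + 368 @ $13 + 86 @ $15 = $13,817
Ending inventory: 158 @ $14 + 184 @ $15 = $4,972

COGS = $13,817; ending inventory = $4,972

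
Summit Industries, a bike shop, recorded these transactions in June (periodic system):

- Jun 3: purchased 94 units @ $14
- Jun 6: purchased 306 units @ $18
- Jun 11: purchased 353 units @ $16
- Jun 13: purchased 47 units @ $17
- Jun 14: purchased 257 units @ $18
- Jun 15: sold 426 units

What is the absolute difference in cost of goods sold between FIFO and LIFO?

FIFO COGS: 94 @ $14 + 306 @ $18 + 26 @ $16 = $7,240
LIFO COGS: 257 @ $18 + 47 @ $17 + 122 @ $16 = $7,377
Difference = |$7,240 − $7,377| = $137

$137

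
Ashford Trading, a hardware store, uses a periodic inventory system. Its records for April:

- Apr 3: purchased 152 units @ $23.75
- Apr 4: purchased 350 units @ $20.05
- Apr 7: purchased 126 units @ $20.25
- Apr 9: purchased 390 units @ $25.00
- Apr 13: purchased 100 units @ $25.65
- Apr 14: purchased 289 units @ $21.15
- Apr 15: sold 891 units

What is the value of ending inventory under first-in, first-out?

Ending inventory = $11,852.35

Apr 15, 891 sold [FIFO — oldest first]: 152 @ $23.75 + 350 @ $20.05 + 126 @ $20.25 + 263 @ $25.00 = $19,754.00
Ending inventory: 127 @ $25.00 + 100 @ $25.65 + 289 @ $21.15 = $11,852.35
Check: goods available $31,606.35 = COGS $19,754.00 + ending $11,852.35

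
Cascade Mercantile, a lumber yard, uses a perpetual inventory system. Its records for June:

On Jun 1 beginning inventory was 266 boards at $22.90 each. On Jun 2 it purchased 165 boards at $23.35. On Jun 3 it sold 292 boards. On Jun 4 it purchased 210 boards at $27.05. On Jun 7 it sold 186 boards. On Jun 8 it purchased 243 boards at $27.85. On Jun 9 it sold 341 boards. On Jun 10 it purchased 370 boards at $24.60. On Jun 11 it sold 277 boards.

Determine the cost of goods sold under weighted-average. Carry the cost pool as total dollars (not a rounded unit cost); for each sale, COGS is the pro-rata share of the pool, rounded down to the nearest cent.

COGS = $27,553.26

After Jun 1: 266 on hand, pool $6,091.40 (≈ $22.9000 each)
After Jun 2: 431 on hand, pool $9,944.15 (≈ $23.0723 each)
Jun 3, sell 292: 292/431 × $9,944.15 → $6,737.10
After Jun 4: 349 on hand, pool $8,887.55 (≈ $25.4658 each)
Jun 7, sell 186: 186/349 × $8,887.55 → $4,736.63
After Jun 8: 406 on hand, pool $10,918.47 (≈ $26.8928 each)
Jun 9, sell 341: 341/406 × $10,918.47 → $9,170.43
After Jun 10: 435 on hand, pool $10,850.04 (≈ $24.9426 each)
Jun 11, sell 277: 277/435 × $10,850.04 → $6,909.10
Total COGS = $6,737.10 + $4,736.63 + $9,170.43 + $6,909.10 = $27,553.26
Ending inventory (cost pool remaining) = $3,940.94
Check: goods available $31,494.20 = COGS $27,553.26 + ending $3,940.94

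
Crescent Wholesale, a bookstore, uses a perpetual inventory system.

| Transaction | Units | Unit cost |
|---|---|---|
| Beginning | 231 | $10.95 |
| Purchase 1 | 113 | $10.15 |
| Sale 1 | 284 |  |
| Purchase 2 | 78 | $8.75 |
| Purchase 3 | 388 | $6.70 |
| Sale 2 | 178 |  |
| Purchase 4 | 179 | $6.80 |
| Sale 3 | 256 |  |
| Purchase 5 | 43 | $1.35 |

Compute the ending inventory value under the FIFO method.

Sale 1 (284) [FIFO — oldest first]: 231 @ $10.95 + 53 @ $10.15 = $3,067.40
Sale 2 (178) [FIFO — oldest first]: 60 @ $10.15 + 78 @ $8.75 + 40 @ $6.70 = $1,559.50
Sale 3 (256) [FIFO — oldest first]: 256 @ $6.70 = $1,715.20
Total COGS = $3,067.40 + $1,559.50 + $1,715.20 = $6,342.10
Ending inventory: 92 @ $6.70 + 179 @ $6.80 + 43 @ $1.35 = $1,891.65
Check: goods available $8,233.75 = COGS $6,342.10 + ending $1,891.65

Ending inventory = $1,891.65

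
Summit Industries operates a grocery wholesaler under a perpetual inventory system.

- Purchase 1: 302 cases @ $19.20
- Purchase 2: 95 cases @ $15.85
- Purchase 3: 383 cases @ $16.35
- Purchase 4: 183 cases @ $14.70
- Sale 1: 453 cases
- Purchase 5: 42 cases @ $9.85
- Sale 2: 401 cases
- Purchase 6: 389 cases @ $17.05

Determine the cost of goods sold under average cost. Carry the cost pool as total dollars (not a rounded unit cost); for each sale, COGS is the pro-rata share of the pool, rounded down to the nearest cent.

After Purchase 1: 302 on hand, pool $5,798.40 (≈ $19.2000 each)
After Purchase 2: 397 on hand, pool $7,304.15 (≈ $18.3984 each)
After Purchase 3: 780 on hand, pool $13,566.20 (≈ $17.3926 each)
After Purchase 4: 963 on hand, pool $16,256.30 (≈ $16.8809 each)
Sale 1, sell 453: 453/963 × $16,256.30 → $7,647.04
After Purchase 5: 552 on hand, pool $9,022.96 (≈ $16.3459 each)
Sale 2, sell 401: 401/552 × $9,022.96 → $6,554.72
After Purchase 6: 540 on hand, pool $9,100.69 (≈ $16.8531 each)
Total COGS = $7,647.04 + $6,554.72 = $14,201.76
Ending inventory (cost pool remaining) = $9,100.69

COGS = $14,201.76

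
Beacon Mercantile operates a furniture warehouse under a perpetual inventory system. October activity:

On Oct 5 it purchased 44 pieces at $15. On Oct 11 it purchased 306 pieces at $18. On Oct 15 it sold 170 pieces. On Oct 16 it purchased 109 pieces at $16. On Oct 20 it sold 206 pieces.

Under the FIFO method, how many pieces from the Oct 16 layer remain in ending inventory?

83

Oct 15, 170 sold [FIFO — oldest first]: 44 @ $15 + 126 @ $18 = $2,928
Oct 20, 206 sold [FIFO — oldest first]: 180 @ $18 + 26 @ $16 = $3,656
Total COGS = $2,928 + $3,656 = $6,584
Ending inventory: 83 @ $16 = $1,328
Check: goods available $7,912 = COGS $6,584 + ending $1,328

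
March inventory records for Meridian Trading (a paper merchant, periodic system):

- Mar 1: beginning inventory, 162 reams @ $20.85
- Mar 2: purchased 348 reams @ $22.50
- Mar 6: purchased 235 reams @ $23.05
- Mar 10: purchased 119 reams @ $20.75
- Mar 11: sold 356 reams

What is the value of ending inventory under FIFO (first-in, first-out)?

Mar 11, 356 sold [FIFO — oldest first]: 162 @ $20.85 + 194 @ $22.50 = $7,742.70
Ending inventory: 154 @ $22.50 + 235 @ $23.05 + 119 @ $20.75 = $11,351.00

Ending inventory = $11,351.00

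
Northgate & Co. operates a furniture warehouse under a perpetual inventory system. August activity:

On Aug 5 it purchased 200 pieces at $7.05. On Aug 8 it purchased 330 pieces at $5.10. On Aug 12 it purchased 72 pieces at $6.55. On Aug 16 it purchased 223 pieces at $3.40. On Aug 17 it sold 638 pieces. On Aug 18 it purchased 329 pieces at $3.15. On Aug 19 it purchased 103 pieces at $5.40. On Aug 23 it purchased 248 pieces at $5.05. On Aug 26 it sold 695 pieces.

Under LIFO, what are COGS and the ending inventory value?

COGS = $5,955.15; ending inventory = $1,212.60

Aug 17, 638 sold [LIFO — newest first]: 223 @ $3.40 + 72 @ $6.55 + 330 @ $5.10 + 13 @ $7.05 = $3,004.45
Aug 26, 695 sold [LIFO — newest first]: 248 @ $5.05 + 103 @ $5.40 + 329 @ $3.15 + 15 @ $7.05 = $2,950.70
Total COGS = $3,004.45 + $2,950.70 = $5,955.15
Ending inventory: 172 @ $7.05 = $1,212.60
Check: goods available $7,167.75 = COGS $5,955.15 + ending $1,212.60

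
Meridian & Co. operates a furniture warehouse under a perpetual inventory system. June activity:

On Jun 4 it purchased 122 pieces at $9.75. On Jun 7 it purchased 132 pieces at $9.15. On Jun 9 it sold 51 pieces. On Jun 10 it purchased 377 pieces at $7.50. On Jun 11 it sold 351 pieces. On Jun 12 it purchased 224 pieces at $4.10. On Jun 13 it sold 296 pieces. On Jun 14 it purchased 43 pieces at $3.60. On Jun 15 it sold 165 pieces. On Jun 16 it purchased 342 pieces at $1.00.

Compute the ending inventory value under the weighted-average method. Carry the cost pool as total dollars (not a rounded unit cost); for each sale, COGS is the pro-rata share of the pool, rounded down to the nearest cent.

After Jun 4: 122 on hand, pool $1,189.50 (≈ $9.7500 each)
After Jun 7: 254 on hand, pool $2,397.30 (≈ $9.4382 each)
Jun 9, sell 51: 51/254 × $2,397.30 → $481.34
After Jun 10: 580 on hand, pool $4,743.46 (≈ $8.1784 each)
Jun 11, sell 351: 351/580 × $4,743.46 → $2,870.61
After Jun 12: 453 on hand, pool $2,791.25 (≈ $6.1617 each)
Jun 13, sell 296: 296/453 × $2,791.25 → $1,823.86
After Jun 14: 200 on hand, pool $1,122.19 (≈ $5.6109 each)
Jun 15, sell 165: 165/200 × $1,122.19 → $925.80
After Jun 16: 377 on hand, pool $538.39 (≈ $1.4281 each)
Total COGS = $481.34 + $2,870.61 + $1,823.86 + $925.80 = $6,101.61
Ending inventory (cost pool remaining) = $538.39

Ending inventory = $538.39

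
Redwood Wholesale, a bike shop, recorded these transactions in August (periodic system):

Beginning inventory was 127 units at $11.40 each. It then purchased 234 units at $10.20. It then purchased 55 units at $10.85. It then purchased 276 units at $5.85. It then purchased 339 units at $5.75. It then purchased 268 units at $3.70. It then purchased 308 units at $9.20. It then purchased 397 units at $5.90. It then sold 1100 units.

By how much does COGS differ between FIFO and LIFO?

$1,352.75

FIFO COGS: 127 @ $11.40 + 234 @ $10.20 + 55 @ $10.85 + 276 @ $5.85 + 339 @ $5.75 + 69 @ $3.70 = $8,250.50
LIFO COGS: 397 @ $5.90 + 308 @ $9.20 + 268 @ $3.70 + 127 @ $5.75 = $6,897.75
Difference = |$8,250.50 − $6,897.75| = $1,352.75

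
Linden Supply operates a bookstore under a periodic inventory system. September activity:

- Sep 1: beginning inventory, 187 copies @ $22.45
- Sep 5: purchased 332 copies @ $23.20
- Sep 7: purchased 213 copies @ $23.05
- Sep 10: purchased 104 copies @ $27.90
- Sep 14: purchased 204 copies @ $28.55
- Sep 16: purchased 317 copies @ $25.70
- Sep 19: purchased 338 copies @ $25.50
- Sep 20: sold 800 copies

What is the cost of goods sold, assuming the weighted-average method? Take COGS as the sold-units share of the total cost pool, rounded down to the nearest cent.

COGS = $19,965.49

Sep 20, sell 800: 800/1695 × $42,301.90 → $19,965.49
Ending inventory (cost pool remaining) = $22,336.41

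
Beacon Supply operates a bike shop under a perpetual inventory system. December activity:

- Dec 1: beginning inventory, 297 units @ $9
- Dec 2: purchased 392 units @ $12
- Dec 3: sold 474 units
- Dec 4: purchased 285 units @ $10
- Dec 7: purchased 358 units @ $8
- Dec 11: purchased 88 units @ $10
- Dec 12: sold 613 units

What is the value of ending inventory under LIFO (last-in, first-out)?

Dec 3, 474 sold [LIFO — newest first]: 392 @ $12 + 82 @ $9 = $5,442
Dec 12, 613 sold [LIFO — newest first]: 88 @ $10 + 358 @ $8 + 167 @ $10 = $5,414
Total COGS = $5,442 + $5,414 = $10,856
Ending inventory: 215 @ $9 + 118 @ $10 = $3,115
Check: goods available $13,971 = COGS $10,856 + ending $3,115

Ending inventory = $3,115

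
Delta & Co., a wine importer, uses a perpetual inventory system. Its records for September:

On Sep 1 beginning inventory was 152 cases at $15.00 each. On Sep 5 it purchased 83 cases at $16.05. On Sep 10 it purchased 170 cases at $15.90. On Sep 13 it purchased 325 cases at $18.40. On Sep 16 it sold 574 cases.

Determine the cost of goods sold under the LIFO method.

Sep 16, 574 sold [LIFO — newest first]: 325 @ $18.40 + 170 @ $15.90 + 79 @ $16.05 = $9,950.95
Ending inventory: 152 @ $15.00 + 4 @ $16.05 = $2,344.20

COGS = $9,950.95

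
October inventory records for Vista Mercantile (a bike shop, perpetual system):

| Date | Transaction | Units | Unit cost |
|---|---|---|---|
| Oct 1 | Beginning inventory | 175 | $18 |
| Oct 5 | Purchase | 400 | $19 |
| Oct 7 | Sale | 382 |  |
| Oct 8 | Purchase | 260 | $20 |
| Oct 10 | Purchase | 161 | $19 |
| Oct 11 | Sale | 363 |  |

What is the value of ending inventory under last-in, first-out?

Ending inventory = $4,652

Oct 7, 382 sold [LIFO — newest first]: 382 @ $19 = $7,258
Oct 11, 363 sold [LIFO — newest first]: 161 @ $19 + 202 @ $20 = $7,099
Total COGS = $7,258 + $7,099 = $14,357
Ending inventory: 175 @ $18 + 18 @ $19 + 58 @ $20 = $4,652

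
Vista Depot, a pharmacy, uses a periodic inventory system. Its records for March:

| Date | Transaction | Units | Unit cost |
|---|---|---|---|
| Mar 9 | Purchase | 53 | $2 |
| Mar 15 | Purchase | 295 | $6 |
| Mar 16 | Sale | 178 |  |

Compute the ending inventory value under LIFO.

Ending inventory = $808

Mar 16, 178 sold [LIFO — newest first]: 178 @ $6 = $1,068
Ending inventory: 53 @ $2 + 117 @ $6 = $808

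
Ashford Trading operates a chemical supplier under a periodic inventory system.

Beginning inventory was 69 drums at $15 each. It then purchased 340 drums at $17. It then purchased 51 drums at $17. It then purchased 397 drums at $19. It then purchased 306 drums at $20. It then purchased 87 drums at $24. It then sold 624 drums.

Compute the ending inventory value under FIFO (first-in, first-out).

Ending inventory = $12,635

Sale 1 (624) [FIFO — oldest first]: 69 @ $15 + 340 @ $17 + 51 @ $17 + 164 @ $19 = $10,798
Ending inventory: 233 @ $19 + 306 @ $20 + 87 @ $24 = $12,635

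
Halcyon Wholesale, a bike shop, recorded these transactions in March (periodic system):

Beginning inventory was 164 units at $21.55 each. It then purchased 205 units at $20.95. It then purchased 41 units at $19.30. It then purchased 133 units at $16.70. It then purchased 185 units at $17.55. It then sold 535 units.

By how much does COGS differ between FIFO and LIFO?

$761.40

FIFO COGS: 164 @ $21.55 + 205 @ $20.95 + 41 @ $19.30 + 125 @ $16.70 = $10,707.75
LIFO COGS: 185 @ $17.55 + 133 @ $16.70 + 41 @ $19.30 + 176 @ $20.95 = $9,946.35
Difference = |$10,707.75 − $9,946.35| = $761.40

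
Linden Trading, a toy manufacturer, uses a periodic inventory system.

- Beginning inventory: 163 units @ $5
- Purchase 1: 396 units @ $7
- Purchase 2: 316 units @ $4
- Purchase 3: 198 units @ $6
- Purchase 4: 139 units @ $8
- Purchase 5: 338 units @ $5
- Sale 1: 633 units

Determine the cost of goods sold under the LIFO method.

COGS = $3,738

Sale 1 (633) [LIFO — newest first]: 338 @ $5 + 139 @ $8 + 156 @ $6 = $3,738
Ending inventory: 163 @ $5 + 396 @ $7 + 316 @ $4 + 42 @ $6 = $5,103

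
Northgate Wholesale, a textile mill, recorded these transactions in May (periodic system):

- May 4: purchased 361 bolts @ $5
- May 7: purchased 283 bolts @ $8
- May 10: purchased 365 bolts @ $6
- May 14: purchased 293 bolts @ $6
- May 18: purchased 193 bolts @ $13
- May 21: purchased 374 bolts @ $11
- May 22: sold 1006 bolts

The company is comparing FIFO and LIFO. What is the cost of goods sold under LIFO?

FIFO COGS: 361 @ $5 + 283 @ $8 + 362 @ $6 = $6,241
LIFO COGS: 374 @ $11 + 193 @ $13 + 293 @ $6 + 146 @ $6 = $9,257

COGS = $9,257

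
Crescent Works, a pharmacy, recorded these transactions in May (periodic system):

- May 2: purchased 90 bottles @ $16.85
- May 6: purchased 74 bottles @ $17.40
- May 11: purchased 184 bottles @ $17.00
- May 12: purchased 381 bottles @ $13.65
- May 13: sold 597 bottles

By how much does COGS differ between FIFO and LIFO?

FIFO COGS: 90 @ $16.85 + 74 @ $17.40 + 184 @ $17.00 + 249 @ $13.65 = $9,330.95
LIFO COGS: 381 @ $13.65 + 184 @ $17.00 + 32 @ $17.40 = $8,885.45
Difference = |$9,330.95 − $8,885.45| = $445.50

$445.50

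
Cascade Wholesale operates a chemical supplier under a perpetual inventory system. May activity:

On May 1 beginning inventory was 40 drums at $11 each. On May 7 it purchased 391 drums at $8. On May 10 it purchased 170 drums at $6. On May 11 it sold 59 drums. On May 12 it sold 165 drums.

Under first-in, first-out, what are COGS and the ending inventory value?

May 11, 59 sold [FIFO — oldest first]: 40 @ $11 + 19 @ $8 = $592
May 12, 165 sold [FIFO — oldest first]: 165 @ $8 = $1,320
Total COGS = $592 + $1,320 = $1,912
Ending inventory: 207 @ $8 + 170 @ $6 = $2,676

COGS = $1,912; ending inventory = $2,676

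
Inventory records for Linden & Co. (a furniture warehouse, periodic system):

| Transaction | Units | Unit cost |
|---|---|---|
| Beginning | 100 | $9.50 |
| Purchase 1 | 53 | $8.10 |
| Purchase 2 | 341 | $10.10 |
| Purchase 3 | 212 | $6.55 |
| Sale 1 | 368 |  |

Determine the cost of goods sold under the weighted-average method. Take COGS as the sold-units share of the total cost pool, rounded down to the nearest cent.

Sale 1, sell 368: 368/706 × $6,212.00 → $3,237.98
Ending inventory (cost pool remaining) = $2,974.02
Check: goods available $6,212.00 = COGS $3,237.98 + ending $2,974.02

COGS = $3,237.98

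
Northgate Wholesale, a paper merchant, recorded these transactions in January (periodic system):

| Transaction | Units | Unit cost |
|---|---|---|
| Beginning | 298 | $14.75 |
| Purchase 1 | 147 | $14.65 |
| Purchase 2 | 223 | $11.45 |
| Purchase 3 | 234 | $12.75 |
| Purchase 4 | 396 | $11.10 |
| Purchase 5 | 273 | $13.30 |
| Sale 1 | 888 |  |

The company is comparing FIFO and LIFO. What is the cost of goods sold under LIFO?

COGS = $10,818.75

FIFO COGS: 298 @ $14.75 + 147 @ $14.65 + 223 @ $11.45 + 220 @ $12.75 = $11,907.40
LIFO COGS: 273 @ $13.30 + 396 @ $11.10 + 219 @ $12.75 = $10,818.75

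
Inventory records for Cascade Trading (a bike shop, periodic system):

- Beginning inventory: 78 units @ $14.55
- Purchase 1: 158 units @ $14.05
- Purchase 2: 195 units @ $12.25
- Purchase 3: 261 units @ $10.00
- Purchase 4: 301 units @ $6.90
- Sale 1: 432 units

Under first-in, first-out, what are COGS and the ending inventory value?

COGS = $5,753.55; ending inventory = $4,676.90

Sale 1 (432) [FIFO — oldest first]: 78 @ $14.55 + 158 @ $14.05 + 195 @ $12.25 + 1 @ $10.00 = $5,753.55
Ending inventory: 260 @ $10.00 + 301 @ $6.90 = $4,676.90
Check: goods available $10,430.45 = COGS $5,753.55 + ending $4,676.90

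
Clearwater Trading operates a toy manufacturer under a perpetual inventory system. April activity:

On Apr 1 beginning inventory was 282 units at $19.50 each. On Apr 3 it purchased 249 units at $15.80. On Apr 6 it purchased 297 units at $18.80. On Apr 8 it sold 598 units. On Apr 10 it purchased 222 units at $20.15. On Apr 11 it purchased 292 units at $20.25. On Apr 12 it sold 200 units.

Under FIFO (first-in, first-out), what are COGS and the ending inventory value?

Apr 8, 598 sold [FIFO — oldest first]: 282 @ $19.50 + 249 @ $15.80 + 67 @ $18.80 = $10,692.80
Apr 12, 200 sold [FIFO — oldest first]: 200 @ $18.80 = $3,760.00
Total COGS = $10,692.80 + $3,760.00 = $14,452.80
Ending inventory: 30 @ $18.80 + 222 @ $20.15 + 292 @ $20.25 = $10,950.30

COGS = $14,452.80; ending inventory = $10,950.30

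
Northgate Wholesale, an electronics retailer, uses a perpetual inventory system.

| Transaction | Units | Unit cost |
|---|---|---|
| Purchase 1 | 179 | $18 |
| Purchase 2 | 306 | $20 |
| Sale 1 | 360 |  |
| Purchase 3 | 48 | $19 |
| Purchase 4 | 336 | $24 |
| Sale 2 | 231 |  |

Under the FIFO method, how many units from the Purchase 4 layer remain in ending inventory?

278

Sale 1 (360) [FIFO — oldest first]: 179 @ $18 + 181 @ $20 = $6,842
Sale 2 (231) [FIFO — oldest first]: 125 @ $20 + 48 @ $19 + 58 @ $24 = $4,804
Total COGS = $6,842 + $4,804 = $11,646
Ending inventory: 278 @ $24 = $6,672
Check: goods available $18,318 = COGS $11,646 + ending $6,672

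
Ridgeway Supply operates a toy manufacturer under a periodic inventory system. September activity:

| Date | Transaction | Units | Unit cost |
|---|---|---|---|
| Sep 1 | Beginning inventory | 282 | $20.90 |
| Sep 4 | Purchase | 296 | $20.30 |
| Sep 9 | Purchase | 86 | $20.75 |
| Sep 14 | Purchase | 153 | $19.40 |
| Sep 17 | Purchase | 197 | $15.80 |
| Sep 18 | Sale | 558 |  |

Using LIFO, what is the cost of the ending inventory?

Ending inventory = $9,426.00

Sep 18, 558 sold [LIFO — newest first]: 197 @ $15.80 + 153 @ $19.40 + 86 @ $20.75 + 122 @ $20.30 = $10,341.90
Ending inventory: 282 @ $20.90 + 174 @ $20.30 = $9,426.00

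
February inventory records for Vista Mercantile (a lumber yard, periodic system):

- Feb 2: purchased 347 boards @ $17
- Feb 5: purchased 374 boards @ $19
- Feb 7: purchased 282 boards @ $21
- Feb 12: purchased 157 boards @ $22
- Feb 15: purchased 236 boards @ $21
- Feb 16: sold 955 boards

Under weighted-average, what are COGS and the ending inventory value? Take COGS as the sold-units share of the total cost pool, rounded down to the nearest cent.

COGS = $18,701.17; ending inventory = $8,635.83

Feb 16, sell 955: 955/1396 × $27,337.00 → $18,701.17
Ending inventory (cost pool remaining) = $8,635.83
Check: goods available $27,337.00 = COGS $18,701.17 + ending $8,635.83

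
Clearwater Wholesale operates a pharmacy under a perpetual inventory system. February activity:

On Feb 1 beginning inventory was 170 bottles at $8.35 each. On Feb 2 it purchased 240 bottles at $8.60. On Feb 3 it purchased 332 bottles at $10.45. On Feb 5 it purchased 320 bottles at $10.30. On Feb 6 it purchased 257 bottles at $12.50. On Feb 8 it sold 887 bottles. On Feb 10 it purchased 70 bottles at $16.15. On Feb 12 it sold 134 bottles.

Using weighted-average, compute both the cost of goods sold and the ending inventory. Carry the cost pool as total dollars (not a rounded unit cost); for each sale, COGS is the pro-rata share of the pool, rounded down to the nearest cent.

After Feb 1: 170 on hand, pool $1,419.50 (≈ $8.3500 each)
After Feb 2: 410 on hand, pool $3,483.50 (≈ $8.4963 each)
After Feb 3: 742 on hand, pool $6,952.90 (≈ $9.3705 each)
After Feb 5: 1062 on hand, pool $10,248.90 (≈ $9.6506 each)
After Feb 6: 1319 on hand, pool $13,461.40 (≈ $10.2058 each)
Feb 8, sell 887: 887/1319 × $13,461.40 → $9,052.51
After Feb 10: 502 on hand, pool $5,539.39 (≈ $11.0346 each)
Feb 12, sell 134: 134/502 × $5,539.39 → $1,478.64
Total COGS = $9,052.51 + $1,478.64 = $10,531.15
Ending inventory (cost pool remaining) = $4,060.75
Check: goods available $14,591.90 = COGS $10,531.15 + ending $4,060.75

COGS = $10,531.15; ending inventory = $4,060.75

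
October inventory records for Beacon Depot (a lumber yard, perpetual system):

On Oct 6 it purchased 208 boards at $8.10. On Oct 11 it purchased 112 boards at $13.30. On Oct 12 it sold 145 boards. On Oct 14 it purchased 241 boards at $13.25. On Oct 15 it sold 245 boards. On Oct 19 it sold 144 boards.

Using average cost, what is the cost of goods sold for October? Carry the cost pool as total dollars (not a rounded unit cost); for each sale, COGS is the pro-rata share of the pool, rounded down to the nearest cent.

After Oct 6: 208 on hand, pool $1,684.80 (≈ $8.1000 each)
After Oct 11: 320 on hand, pool $3,174.40 (≈ $9.9200 each)
Oct 12, sell 145: 145/320 × $3,174.40 → $1,438.40
After Oct 14: 416 on hand, pool $4,929.25 (≈ $11.8492 each)
Oct 15, sell 245: 245/416 × $4,929.25 → $2,903.04
Oct 19, sell 144: 144/171 × $2,026.21 → $1,706.28
Total COGS = $1,438.40 + $2,903.04 + $1,706.28 = $6,047.72
Ending inventory (cost pool remaining) = $319.93
Check: goods available $6,367.65 = COGS $6,047.72 + ending $319.93

COGS = $6,047.72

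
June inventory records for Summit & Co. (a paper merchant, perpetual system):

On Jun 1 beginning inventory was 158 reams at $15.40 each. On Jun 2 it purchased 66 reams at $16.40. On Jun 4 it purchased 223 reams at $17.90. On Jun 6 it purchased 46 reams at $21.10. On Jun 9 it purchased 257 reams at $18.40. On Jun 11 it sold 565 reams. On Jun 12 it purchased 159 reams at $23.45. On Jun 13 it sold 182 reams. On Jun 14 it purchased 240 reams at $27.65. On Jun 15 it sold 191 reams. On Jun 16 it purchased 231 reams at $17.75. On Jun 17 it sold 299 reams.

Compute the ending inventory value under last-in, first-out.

Jun 11, 565 sold [LIFO — newest first]: 257 @ $18.40 + 46 @ $21.10 + 223 @ $17.90 + 39 @ $16.40 = $10,330.70
Jun 13, 182 sold [LIFO — newest first]: 159 @ $23.45 + 23 @ $16.40 = $4,105.75
Jun 15, 191 sold [LIFO — newest first]: 191 @ $27.65 = $5,281.15
Jun 17, 299 sold [LIFO — newest first]: 231 @ $17.75 + 49 @ $27.65 + 4 @ $16.40 + 15 @ $15.40 = $5,751.70
Total COGS = $10,330.70 + $4,105.75 + $5,281.15 + $5,751.70 = $25,469.30
Ending inventory: 143 @ $15.40 = $2,202.20
Check: goods available $27,671.50 = COGS $25,469.30 + ending $2,202.20

Ending inventory = $2,202.20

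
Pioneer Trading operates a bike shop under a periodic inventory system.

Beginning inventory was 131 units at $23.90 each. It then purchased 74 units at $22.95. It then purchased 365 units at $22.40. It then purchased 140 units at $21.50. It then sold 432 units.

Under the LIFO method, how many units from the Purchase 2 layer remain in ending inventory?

73

Sale 1 (432) [LIFO — newest first]: 140 @ $21.50 + 292 @ $22.40 = $9,550.80
Ending inventory: 131 @ $23.90 + 74 @ $22.95 + 73 @ $22.40 = $6,464.40
Check: goods available $16,015.20 = COGS $9,550.80 + ending $6,464.40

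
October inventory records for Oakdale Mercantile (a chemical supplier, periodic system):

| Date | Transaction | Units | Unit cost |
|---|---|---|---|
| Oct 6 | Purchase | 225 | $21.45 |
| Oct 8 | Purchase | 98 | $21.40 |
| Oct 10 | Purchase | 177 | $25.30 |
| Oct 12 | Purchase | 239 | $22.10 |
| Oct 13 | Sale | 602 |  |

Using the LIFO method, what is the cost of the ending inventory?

Oct 13, 602 sold [LIFO — newest first]: 239 @ $22.10 + 177 @ $25.30 + 98 @ $21.40 + 88 @ $21.45 = $13,744.80
Ending inventory: 137 @ $21.45 = $2,938.65

Ending inventory = $2,938.65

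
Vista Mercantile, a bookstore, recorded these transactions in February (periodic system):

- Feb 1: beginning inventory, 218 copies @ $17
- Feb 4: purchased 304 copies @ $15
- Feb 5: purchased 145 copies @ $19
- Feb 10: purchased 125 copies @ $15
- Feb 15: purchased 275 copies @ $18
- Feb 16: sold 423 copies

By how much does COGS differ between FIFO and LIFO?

FIFO COGS: 218 @ $17 + 205 @ $15 = $6,781
LIFO COGS: 275 @ $18 + 125 @ $15 + 23 @ $19 = $7,262
Difference = |$6,781 − $7,262| = $481

$481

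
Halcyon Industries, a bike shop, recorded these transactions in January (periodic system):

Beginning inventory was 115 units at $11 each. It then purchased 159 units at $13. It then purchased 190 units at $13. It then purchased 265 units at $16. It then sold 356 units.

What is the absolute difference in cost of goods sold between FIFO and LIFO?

FIFO COGS: 115 @ $11 + 159 @ $13 + 82 @ $13 = $4,398
LIFO COGS: 265 @ $16 + 91 @ $13 = $5,423
Difference = |$4,398 − $5,423| = $1,025

$1,025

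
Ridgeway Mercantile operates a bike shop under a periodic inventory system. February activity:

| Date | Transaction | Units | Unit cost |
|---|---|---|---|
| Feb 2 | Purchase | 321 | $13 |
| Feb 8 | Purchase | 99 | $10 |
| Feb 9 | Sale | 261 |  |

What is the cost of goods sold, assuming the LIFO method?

COGS = $3,096

Feb 9, 261 sold [LIFO — newest first]: 99 @ $10 + 162 @ $13 = $3,096
Ending inventory: 159 @ $13 = $2,067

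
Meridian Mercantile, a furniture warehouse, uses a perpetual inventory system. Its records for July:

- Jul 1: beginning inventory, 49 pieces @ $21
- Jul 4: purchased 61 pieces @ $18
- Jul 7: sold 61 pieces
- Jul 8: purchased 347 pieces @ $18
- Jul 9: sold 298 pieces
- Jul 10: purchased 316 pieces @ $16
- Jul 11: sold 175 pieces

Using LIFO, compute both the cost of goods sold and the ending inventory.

COGS = $9,262; ending inventory = $4,167

Jul 7, 61 sold [LIFO — newest first]: 61 @ $18 = $1,098
Jul 9, 298 sold [LIFO — newest first]: 298 @ $18 = $5,364
Jul 11, 175 sold [LIFO — newest first]: 175 @ $16 = $2,800
Total COGS = $1,098 + $5,364 + $2,800 = $9,262
Ending inventory: 49 @ $21 + 49 @ $18 + 141 @ $16 = $4,167
Check: goods available $13,429 = COGS $9,262 + ending $4,167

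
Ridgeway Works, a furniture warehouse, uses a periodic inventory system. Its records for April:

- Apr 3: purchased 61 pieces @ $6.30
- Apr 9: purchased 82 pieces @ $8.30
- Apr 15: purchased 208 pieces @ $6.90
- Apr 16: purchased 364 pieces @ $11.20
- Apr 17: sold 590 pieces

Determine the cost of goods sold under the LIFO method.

COGS = $5,661.40

Apr 17, 590 sold [LIFO — newest first]: 364 @ $11.20 + 208 @ $6.90 + 18 @ $8.30 = $5,661.40
Ending inventory: 61 @ $6.30 + 64 @ $8.30 = $915.50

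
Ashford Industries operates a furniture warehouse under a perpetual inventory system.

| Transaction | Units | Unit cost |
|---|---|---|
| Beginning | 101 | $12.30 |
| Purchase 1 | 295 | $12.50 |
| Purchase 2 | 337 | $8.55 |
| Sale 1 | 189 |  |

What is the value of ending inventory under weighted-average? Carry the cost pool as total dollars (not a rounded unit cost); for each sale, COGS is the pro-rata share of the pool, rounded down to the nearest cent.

After Beginning: 101 on hand, pool $1,242.30 (≈ $12.3000 each)
After Purchase 1: 396 on hand, pool $4,929.80 (≈ $12.4490 each)
After Purchase 2: 733 on hand, pool $7,811.15 (≈ $10.6564 each)
Sale 1, sell 189: 189/733 × $7,811.15 → $2,014.06
Ending inventory (cost pool remaining) = $5,797.09

Ending inventory = $5,797.09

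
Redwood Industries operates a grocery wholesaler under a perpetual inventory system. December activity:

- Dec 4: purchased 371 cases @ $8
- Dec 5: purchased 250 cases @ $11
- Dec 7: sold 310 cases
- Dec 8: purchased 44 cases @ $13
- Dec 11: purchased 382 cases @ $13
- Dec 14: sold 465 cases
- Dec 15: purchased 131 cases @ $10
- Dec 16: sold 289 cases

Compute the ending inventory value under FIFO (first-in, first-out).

Ending inventory = $1,140

Dec 7, 310 sold [FIFO — oldest first]: 310 @ $8 = $2,480
Dec 14, 465 sold [FIFO — oldest first]: 61 @ $8 + 250 @ $11 + 44 @ $13 + 110 @ $13 = $5,240
Dec 16, 289 sold [FIFO — oldest first]: 272 @ $13 + 17 @ $10 = $3,706
Total COGS = $2,480 + $5,240 + $3,706 = $11,426
Ending inventory: 114 @ $10 = $1,140
Check: goods available $12,566 = COGS $11,426 + ending $1,140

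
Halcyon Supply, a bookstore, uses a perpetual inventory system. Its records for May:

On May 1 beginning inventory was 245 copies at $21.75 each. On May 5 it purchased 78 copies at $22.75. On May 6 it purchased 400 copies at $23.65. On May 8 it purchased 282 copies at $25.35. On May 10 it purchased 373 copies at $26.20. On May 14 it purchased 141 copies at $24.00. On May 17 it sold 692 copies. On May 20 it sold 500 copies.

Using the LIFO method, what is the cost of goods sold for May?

May 17, 692 sold [LIFO — newest first]: 141 @ $24.00 + 373 @ $26.20 + 178 @ $25.35 = $17,668.90
May 20, 500 sold [LIFO — newest first]: 104 @ $25.35 + 396 @ $23.65 = $12,001.80
Total COGS = $17,668.90 + $12,001.80 = $29,670.70
Ending inventory: 245 @ $21.75 + 78 @ $22.75 + 4 @ $23.65 = $7,197.85

COGS = $29,670.70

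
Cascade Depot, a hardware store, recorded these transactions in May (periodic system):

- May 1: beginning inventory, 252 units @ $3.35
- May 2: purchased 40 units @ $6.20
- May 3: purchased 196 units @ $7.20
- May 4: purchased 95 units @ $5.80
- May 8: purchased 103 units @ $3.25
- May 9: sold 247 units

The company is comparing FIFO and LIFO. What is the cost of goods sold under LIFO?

COGS = $1,238.55

FIFO COGS: 247 @ $3.35 = $827.45
LIFO COGS: 103 @ $3.25 + 95 @ $5.80 + 49 @ $7.20 = $1,238.55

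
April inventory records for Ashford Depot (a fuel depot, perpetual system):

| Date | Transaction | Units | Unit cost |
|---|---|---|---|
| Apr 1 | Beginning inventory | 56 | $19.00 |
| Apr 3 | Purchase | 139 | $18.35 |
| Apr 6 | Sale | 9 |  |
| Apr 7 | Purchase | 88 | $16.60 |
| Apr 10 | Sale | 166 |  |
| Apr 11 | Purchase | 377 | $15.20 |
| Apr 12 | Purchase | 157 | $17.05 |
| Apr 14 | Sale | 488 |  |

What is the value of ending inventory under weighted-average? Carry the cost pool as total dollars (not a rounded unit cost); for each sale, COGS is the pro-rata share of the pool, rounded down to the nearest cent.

Ending inventory = $2,480.81

After Apr 1: 56 on hand, pool $1,064.00 (≈ $19.0000 each)
After Apr 3: 195 on hand, pool $3,614.65 (≈ $18.5367 each)
Apr 6, sell 9: 9/195 × $3,614.65 → $166.83
After Apr 7: 274 on hand, pool $4,908.62 (≈ $17.9147 each)
Apr 10, sell 166: 166/274 × $4,908.62 → $2,973.83
After Apr 11: 485 on hand, pool $7,665.19 (≈ $15.8045 each)
After Apr 12: 642 on hand, pool $10,342.04 (≈ $16.1091 each)
Apr 14, sell 488: 488/642 × $10,342.04 → $7,861.23
Total COGS = $166.83 + $2,973.83 + $7,861.23 = $11,001.89
Ending inventory (cost pool remaining) = $2,480.81
Check: goods available $13,482.70 = COGS $11,001.89 + ending $2,480.81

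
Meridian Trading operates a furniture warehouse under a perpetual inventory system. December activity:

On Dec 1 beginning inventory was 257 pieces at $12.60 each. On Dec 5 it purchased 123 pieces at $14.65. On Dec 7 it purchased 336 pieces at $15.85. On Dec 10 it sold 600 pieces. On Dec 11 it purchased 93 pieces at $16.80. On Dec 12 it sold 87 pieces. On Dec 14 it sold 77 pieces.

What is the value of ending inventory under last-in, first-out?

Ending inventory = $567.00

Dec 10, 600 sold [LIFO — newest first]: 336 @ $15.85 + 123 @ $14.65 + 141 @ $12.60 = $8,904.15
Dec 12, 87 sold [LIFO — newest first]: 87 @ $16.80 = $1,461.60
Dec 14, 77 sold [LIFO — newest first]: 6 @ $16.80 + 71 @ $12.60 = $995.40
Total COGS = $8,904.15 + $1,461.60 + $995.40 = $11,361.15
Ending inventory: 45 @ $12.60 = $567.00
Check: goods available $11,928.15 = COGS $11,361.15 + ending $567.00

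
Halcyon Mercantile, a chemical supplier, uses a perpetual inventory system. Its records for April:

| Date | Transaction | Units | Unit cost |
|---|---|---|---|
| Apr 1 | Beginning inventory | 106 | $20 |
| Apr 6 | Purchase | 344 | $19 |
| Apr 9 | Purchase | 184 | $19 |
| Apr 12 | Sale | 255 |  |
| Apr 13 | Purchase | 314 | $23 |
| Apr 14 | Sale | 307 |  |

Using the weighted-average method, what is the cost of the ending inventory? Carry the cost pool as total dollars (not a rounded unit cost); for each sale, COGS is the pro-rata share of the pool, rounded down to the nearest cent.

After Apr 1: 106 on hand, pool $2,120.00 (≈ $20.0000 each)
After Apr 6: 450 on hand, pool $8,656.00 (≈ $19.2356 each)
After Apr 9: 634 on hand, pool $12,152.00 (≈ $19.1672 each)
Apr 12, sell 255: 255/634 × $12,152.00 → $4,887.63
After Apr 13: 693 on hand, pool $14,486.37 (≈ $20.9039 each)
Apr 14, sell 307: 307/693 × $14,486.37 → $6,417.48
Total COGS = $4,887.63 + $6,417.48 = $11,305.11
Ending inventory (cost pool remaining) = $8,068.89
Check: goods available $19,374.00 = COGS $11,305.11 + ending $8,068.89

Ending inventory = $8,068.89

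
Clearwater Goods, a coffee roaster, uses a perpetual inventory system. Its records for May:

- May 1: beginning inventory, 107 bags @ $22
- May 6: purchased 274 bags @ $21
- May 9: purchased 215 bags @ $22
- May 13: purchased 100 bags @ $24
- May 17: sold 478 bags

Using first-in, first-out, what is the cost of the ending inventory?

Ending inventory = $4,996

May 17, 478 sold [FIFO — oldest first]: 107 @ $22 + 274 @ $21 + 97 @ $22 = $10,242
Ending inventory: 118 @ $22 + 100 @ $24 = $4,996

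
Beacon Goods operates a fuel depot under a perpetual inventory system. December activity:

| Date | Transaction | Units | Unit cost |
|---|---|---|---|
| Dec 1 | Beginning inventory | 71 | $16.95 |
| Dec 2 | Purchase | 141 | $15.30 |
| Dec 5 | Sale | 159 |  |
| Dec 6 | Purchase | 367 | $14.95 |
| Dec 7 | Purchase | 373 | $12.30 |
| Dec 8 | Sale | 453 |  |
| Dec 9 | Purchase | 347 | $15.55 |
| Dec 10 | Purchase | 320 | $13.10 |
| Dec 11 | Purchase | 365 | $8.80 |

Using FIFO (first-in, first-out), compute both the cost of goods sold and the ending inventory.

COGS = $9,253.30; ending inventory = $16,981.85

Dec 5, 159 sold [FIFO — oldest first]: 71 @ $16.95 + 88 @ $15.30 = $2,549.85
Dec 8, 453 sold [FIFO — oldest first]: 53 @ $15.30 + 367 @ $14.95 + 33 @ $12.30 = $6,703.45
Total COGS = $2,549.85 + $6,703.45 = $9,253.30
Ending inventory: 340 @ $12.30 + 347 @ $15.55 + 320 @ $13.10 + 365 @ $8.80 = $16,981.85
Check: goods available $26,235.15 = COGS $9,253.30 + ending $16,981.85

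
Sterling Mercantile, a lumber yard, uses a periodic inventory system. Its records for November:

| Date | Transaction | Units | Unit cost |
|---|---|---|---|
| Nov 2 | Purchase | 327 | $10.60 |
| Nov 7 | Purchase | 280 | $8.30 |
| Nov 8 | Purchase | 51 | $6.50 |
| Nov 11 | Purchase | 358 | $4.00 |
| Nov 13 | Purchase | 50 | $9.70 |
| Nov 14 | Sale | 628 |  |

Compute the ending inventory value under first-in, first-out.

Ending inventory = $2,112.00

Nov 14, 628 sold [FIFO — oldest first]: 327 @ $10.60 + 280 @ $8.30 + 21 @ $6.50 = $5,926.70
Ending inventory: 30 @ $6.50 + 358 @ $4.00 + 50 @ $9.70 = $2,112.00
Check: goods available $8,038.70 = COGS $5,926.70 + ending $2,112.00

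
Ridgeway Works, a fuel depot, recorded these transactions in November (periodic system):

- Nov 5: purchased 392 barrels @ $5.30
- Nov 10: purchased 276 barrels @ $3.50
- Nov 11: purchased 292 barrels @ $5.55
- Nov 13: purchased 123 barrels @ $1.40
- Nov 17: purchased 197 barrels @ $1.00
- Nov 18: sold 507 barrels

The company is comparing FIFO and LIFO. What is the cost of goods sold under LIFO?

COGS = $1,407.05

FIFO COGS: 392 @ $5.30 + 115 @ $3.50 = $2,480.10
LIFO COGS: 197 @ $1.00 + 123 @ $1.40 + 187 @ $5.55 = $1,407.05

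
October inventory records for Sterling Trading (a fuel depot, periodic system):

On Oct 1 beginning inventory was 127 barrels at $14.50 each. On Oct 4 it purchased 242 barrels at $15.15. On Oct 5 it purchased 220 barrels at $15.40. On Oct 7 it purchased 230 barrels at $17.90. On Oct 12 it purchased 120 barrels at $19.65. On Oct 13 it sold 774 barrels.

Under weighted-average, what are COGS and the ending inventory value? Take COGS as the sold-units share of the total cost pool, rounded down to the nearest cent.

Oct 13, sell 774: 774/939 × $15,370.80 → $12,669.86
Ending inventory (cost pool remaining) = $2,700.94
Check: goods available $15,370.80 = COGS $12,669.86 + ending $2,700.94

COGS = $12,669.86; ending inventory = $2,700.94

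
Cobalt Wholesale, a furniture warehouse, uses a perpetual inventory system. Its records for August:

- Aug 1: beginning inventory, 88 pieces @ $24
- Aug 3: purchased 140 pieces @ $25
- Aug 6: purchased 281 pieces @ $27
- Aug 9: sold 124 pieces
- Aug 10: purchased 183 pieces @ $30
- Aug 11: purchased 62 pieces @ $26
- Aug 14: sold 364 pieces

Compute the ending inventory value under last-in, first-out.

Aug 9, 124 sold [LIFO — newest first]: 124 @ $27 = $3,348
Aug 14, 364 sold [LIFO — newest first]: 62 @ $26 + 183 @ $30 + 119 @ $27 = $10,315
Total COGS = $3,348 + $10,315 = $13,663
Ending inventory: 88 @ $24 + 140 @ $25 + 38 @ $27 = $6,638

Ending inventory = $6,638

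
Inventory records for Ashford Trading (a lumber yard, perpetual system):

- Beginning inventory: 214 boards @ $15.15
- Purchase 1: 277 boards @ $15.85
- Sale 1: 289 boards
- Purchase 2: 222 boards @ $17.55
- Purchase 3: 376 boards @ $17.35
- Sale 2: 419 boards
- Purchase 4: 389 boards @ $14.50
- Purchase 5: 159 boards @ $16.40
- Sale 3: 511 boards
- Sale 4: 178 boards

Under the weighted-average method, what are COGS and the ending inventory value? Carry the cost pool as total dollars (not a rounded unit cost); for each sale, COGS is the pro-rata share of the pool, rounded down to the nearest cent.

After Beginning: 214 on hand, pool $3,242.10 (≈ $15.1500 each)
After Purchase 1: 491 on hand, pool $7,632.55 (≈ $15.5449 each)
Sale 1, sell 289: 289/491 × $7,632.55 → $4,492.47
After Purchase 2: 424 on hand, pool $7,036.18 (≈ $16.5948 each)
After Purchase 3: 800 on hand, pool $13,559.78 (≈ $16.9497 each)
Sale 2, sell 419: 419/800 × $13,559.78 → $7,101.93
After Purchase 4: 770 on hand, pool $12,098.35 (≈ $15.7121 each)
After Purchase 5: 929 on hand, pool $14,705.95 (≈ $15.8299 each)
Sale 3, sell 511: 511/929 × $14,705.95 → $8,089.06
Sale 4, sell 178: 178/418 × $6,616.89 → $2,817.71
Total COGS = $4,492.47 + $7,101.93 + $8,089.06 + $2,817.71 = $22,501.17
Ending inventory (cost pool remaining) = $3,799.18
Check: goods available $26,300.35 = COGS $22,501.17 + ending $3,799.18

COGS = $22,501.17; ending inventory = $3,799.18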